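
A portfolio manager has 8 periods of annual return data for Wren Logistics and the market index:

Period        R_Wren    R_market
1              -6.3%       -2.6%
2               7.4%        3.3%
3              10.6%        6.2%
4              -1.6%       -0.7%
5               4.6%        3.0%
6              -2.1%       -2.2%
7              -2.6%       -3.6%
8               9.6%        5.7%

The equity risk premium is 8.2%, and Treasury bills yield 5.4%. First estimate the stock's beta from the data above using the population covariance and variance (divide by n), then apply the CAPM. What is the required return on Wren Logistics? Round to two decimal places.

18.44%

Mean R_i = (-6.3 + 7.4 + 10.6 − 1.6 + 4.6 − 2.1 − 2.6 + 9.6) / 8 = 2.4500%
Mean R_m = (-2.6 + 3.3 + 6.2 − 0.7 + 3.0 − 2.2 − 3.6 + 5.7) / 8 = 1.1375%
Σ(R_i − R̄_i)(R_m − R̄_m) = 167.8450  ⇒  Cov = 167.8450 / 8 = 20.9806
Σ(R_m − R̄_m)² = 105.5188  ⇒  Var(R_m) = 105.5188 / 8 = 13.1899
β = Cov / Var(R_m) = 20.9806 / 13.1899 = 1.5907
E(R) = R_f + β × MRP = 5.4% + 1.5907 × 8.2% = 18.44%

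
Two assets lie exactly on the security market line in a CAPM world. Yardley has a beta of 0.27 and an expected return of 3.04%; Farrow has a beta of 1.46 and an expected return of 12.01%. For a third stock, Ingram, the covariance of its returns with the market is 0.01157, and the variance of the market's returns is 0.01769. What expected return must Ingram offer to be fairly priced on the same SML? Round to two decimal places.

MRP = (12.01% − 3.04%) / (1.46 − 0.27) = 7.5378%
R_f = 3.04% − 0.27 × 7.5378% = 1.0048%
β_Ingram = Cov / Var(R_m) = 0.01157 / 0.01769 = 0.6540
E(R_Ingram) = R_f + β × MRP = 1.0048% + 0.6540 × 7.5378% = 5.93%

5.93%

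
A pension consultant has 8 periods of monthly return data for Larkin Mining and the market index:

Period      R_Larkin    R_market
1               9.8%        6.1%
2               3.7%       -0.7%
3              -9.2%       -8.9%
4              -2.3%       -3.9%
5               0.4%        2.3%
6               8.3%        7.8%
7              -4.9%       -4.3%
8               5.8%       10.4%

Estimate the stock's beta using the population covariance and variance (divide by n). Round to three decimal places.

0.896

Mean R_i = (9.8 + 3.7 − 9.2 − 2.3 + 0.4 + 8.3 − 4.9 + 5.8) / 8 = 1.4500%
Mean R_m = (6.1 − 0.7 − 8.9 − 3.9 + 2.3 + 7.8 − 4.3 + 10.4) / 8 = 1.1000%
Σ(R_i − R̄_i)(R_m − R̄_m) = 282.3300  ⇒  Cov = 282.3300 / 8 = 35.2913
Σ(R_m − R̄_m)² = 315.2200  ⇒  Var(R_m) = 315.2200 / 8 = 39.4025
β = Cov / Var(R_m) = 35.2913 / 39.4025 = 0.8957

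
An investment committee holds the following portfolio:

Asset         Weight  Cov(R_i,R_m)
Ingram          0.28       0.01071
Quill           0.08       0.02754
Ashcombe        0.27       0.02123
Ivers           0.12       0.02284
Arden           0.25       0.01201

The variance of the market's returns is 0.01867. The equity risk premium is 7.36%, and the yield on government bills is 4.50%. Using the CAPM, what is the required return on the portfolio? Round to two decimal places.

β_Ingram = 0.01071 / 0.01867 = 0.5736
β_Quill = 0.02754 / 0.01867 = 1.4751
β_Ashcombe = 0.02123 / 0.01867 = 1.1371
β_Ivers = 0.02284 / 0.01867 = 1.2234
β_Arden = 0.01201 / 0.01867 = 0.6433
β_P = Σ w_i β_i = 0.28×0.5736 + 0.08×1.4751 + 0.27×1.1371 + 0.12×1.2234 + 0.25×0.6433 = 0.8933
E(R_P) = R_f + β_P × MRP = 4.50% + 0.8933 × 7.36% = 11.07%

11.07%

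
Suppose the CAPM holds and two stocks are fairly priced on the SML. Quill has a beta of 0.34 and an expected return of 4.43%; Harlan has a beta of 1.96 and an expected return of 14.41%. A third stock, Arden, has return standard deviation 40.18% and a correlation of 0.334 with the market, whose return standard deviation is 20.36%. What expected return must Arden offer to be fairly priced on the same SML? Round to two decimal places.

6.40%

MRP = (14.41% − 4.43%) / (1.96 − 0.34) = 6.1605%
R_f = 4.43% − 0.34 × 6.1605% = 2.3354%
β_Arden = ρ·σ_i/σ_m = 0.334 × 40.18 / 20.36 = 0.6591
E(R_Arden) = R_f + β × MRP = 2.3354% + 0.6591 × 6.1605% = 6.40%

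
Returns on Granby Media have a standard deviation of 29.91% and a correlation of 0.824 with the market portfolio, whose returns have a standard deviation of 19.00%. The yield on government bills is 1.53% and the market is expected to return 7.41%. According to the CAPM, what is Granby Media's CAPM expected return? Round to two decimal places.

9.16%

β = ρ × σ_i / σ_m = 0.824 × 29.91% / 19.00% = 1.2971
MRP = 7.41% − 1.53% = 5.88%
E(R) = 1.53% + 1.2971 × 5.88% = 9.16%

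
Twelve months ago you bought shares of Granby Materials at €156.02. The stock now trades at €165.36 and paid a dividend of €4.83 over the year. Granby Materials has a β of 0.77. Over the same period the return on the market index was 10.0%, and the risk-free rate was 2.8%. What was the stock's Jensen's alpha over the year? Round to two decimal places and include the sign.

Realised HPR = (P1 + D1 − P0) / P0 = (165.36 + 4.83 − 156.02) / 156.02 = 14.17 / 156.02 = 9.0822%
MRP = 10.0% − 2.8% = 7.20%
CAPM required = R_f + β·MRP = 2.8% + 0.77 × 7.2% = 8.3440%
α = realised − required = 9.0822% − 8.3440% = +0.74%

+0.74%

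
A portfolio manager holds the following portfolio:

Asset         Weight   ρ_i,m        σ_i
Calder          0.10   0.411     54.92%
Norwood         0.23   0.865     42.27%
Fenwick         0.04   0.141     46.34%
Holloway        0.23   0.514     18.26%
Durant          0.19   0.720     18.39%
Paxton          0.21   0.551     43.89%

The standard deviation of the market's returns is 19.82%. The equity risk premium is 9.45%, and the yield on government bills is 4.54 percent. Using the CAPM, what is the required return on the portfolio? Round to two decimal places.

14.40%

β_Calder = 0.411 × 54.92% / 19.82% = 1.1389
β_Norwood = 0.865 × 42.27% / 19.82% = 1.8448
β_Fenwick = 0.141 × 46.34% / 19.82% = 0.3297
β_Holloway = 0.514 × 18.26% / 19.82% = 0.4735
β_Durant = 0.720 × 18.39% / 19.82% = 0.6681
β_Paxton = 0.551 × 43.89% / 19.82% = 1.2202
β_P = Σ w_i β_i = 0.10×1.1389 + 0.23×1.8448 + 0.04×0.3297 + 0.23×0.4735 + 0.19×0.6681 + 0.21×1.2202 = 1.0435
E(R_P) = R_f + β_P × MRP = 4.54% + 1.0435 × 9.45% = 14.40%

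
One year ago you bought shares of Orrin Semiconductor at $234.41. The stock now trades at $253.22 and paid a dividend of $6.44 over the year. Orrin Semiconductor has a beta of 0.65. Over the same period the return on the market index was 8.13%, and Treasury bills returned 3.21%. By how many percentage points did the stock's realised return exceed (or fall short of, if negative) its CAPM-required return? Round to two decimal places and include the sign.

+4.36%

Realised HPR = (P1 + D1 − P0) / P0 = (253.22 + 6.44 − 234.41) / 234.41 = 25.25 / 234.41 = 10.7717%
MRP = 8.13% − 3.21% = 4.92%
CAPM required = R_f + β·MRP = 3.21% + 0.65 × 4.92% = 6.4080%
α = realised − required = 10.7717% − 6.4080% = +4.36%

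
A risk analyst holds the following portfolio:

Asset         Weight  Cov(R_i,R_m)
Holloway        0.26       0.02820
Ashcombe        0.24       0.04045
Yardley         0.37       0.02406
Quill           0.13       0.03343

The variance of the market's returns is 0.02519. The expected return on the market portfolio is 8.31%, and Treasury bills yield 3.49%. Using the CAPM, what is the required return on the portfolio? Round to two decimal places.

9.29%

β_Holloway = 0.02820 / 0.02519 = 1.1195
β_Ashcombe = 0.04045 / 0.02519 = 1.6058
β_Yardley = 0.02406 / 0.02519 = 0.9551
β_Quill = 0.03343 / 0.02519 = 1.3271
β_P = Σ w_i β_i = 0.26×1.1195 + 0.24×1.6058 + 0.37×0.9551 + 0.13×1.3271 = 1.2024
MRP = 8.31% − 3.49% = 4.82%
E(R_P) = R_f + β_P × MRP = 3.49% + 1.2024 × 4.82% = 9.29%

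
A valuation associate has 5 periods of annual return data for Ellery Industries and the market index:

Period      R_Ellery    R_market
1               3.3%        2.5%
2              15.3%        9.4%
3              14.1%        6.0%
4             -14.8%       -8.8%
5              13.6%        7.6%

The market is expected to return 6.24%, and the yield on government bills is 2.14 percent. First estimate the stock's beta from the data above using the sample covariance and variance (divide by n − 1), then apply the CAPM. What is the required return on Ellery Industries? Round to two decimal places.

Mean R_i = (3.3 + 15.3 + 14.1 − 14.8 + 13.6) / 5 = 6.3000%
Mean R_m = (2.5 + 9.4 + 6.0 − 8.8 + 7.6) / 5 = 3.3400%
Σ(R_i − R̄_i)(R_m − R̄_m) = 365.0600  ⇒  Cov = 365.0600 / 4 = 91.2650
Σ(R_m − R̄_m)² = 210.0320  ⇒  Var(R_m) = 210.0320 / 4 = 52.5080
β = Cov / Var(R_m) = 91.2650 / 52.5080 = 1.7381
MRP = 6.24% − 2.14% = 4.10%
E(R) = R_f + β × MRP = 2.14% + 1.7381 × 4.10% = 9.27%

9.27%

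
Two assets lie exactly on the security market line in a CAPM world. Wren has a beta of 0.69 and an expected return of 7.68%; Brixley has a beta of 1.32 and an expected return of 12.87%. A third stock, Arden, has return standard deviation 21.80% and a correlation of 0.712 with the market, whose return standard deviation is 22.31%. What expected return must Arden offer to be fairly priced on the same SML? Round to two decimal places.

7.73%

MRP = (12.87% − 7.68%) / (1.32 − 0.69) = 8.2381%
R_f = 7.68% − 0.69 × 8.2381% = 1.9957%
β_Arden = ρ·σ_i/σ_m = 0.712 × 21.80 / 22.31 = 0.6957
E(R_Arden) = R_f + β × MRP = 1.9957% + 0.6957 × 8.2381% = 7.73%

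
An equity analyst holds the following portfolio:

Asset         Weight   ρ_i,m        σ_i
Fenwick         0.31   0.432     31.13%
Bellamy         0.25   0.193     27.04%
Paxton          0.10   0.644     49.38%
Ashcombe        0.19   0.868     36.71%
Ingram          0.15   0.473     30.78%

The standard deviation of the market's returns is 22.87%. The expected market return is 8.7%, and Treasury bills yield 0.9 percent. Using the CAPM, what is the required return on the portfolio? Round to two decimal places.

β_Fenwick = 0.432 × 31.13% / 22.87% = 0.5880
β_Bellamy = 0.193 × 27.04% / 22.87% = 0.2282
β_Paxton = 0.644 × 49.38% / 22.87% = 1.3905
β_Ashcombe = 0.868 × 36.71% / 22.87% = 1.3933
β_Ingram = 0.473 × 30.78% / 22.87% = 0.6366
β_P = Σ w_i β_i = 0.31×0.5880 + 0.25×0.2282 + 0.10×1.3905 + 0.19×1.3933 + 0.15×0.6366 = 0.7386
MRP = 8.7% − 0.9% = 7.80%
E(R_P) = R_f + β_P × MRP = 0.9% + 0.7386 × 7.8% = 6.66%

6.66%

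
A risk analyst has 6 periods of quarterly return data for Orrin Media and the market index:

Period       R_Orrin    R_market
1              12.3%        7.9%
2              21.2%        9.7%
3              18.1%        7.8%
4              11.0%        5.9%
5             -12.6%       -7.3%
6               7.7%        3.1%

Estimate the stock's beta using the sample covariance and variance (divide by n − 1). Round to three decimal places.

Mean R_i = (12.3 + 21.2 + 18.1 + 11.0 − 12.6 + 7.7) / 6 = 9.6167%
Mean R_m = (7.9 + 9.7 + 7.8 + 5.9 − 7.3 + 3.1) / 6 = 4.5167%
Σ(R_i − R̄_i)(R_m − R̄_m) = 364.1283  ⇒  Cov = 364.1283 / 5 = 72.8257
Σ(R_m − R̄_m)² = 192.6483  ⇒  Var(R_m) = 192.6483 / 5 = 38.5297
β = Cov / Var(R_m) = 72.8257 / 38.5297 = 1.8901

1.890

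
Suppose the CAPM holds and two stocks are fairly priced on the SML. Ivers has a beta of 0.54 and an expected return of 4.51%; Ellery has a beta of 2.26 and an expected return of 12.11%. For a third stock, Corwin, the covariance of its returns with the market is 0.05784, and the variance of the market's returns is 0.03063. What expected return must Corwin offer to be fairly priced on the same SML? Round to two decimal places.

10.47%

MRP = (12.11% − 4.51%) / (2.26 − 0.54) = 4.4186%
R_f = 4.51% − 0.54 × 4.4186% = 2.1240%
β_Corwin = Cov / Var(R_m) = 0.05784 / 0.03063 = 1.8883
E(R_Corwin) = R_f + β × MRP = 2.1240% + 1.8883 × 4.4186% = 10.47%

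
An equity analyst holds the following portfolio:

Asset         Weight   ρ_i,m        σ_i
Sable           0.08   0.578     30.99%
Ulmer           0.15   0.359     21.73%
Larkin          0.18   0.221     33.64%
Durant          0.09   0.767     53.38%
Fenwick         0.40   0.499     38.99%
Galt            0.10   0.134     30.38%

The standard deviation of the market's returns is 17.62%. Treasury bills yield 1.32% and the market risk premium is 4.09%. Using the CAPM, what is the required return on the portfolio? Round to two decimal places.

4.99%

β_Sable = 0.578 × 30.99% / 17.62% = 1.0166
β_Ulmer = 0.359 × 21.73% / 17.62% = 0.4427
β_Larkin = 0.221 × 33.64% / 17.62% = 0.4219
β_Durant = 0.767 × 53.38% / 17.62% = 2.3236
β_Fenwick = 0.499 × 38.99% / 17.62% = 1.1042
β_Galt = 0.134 × 30.38% / 17.62% = 0.2310
β_P = Σ w_i β_i = 0.08×1.0166 + 0.15×0.4427 + 0.18×0.4219 + 0.09×2.3236 + 0.40×1.1042 + 0.10×0.2310 = 0.8976
E(R_P) = R_f + β_P × MRP = 1.32% + 0.8976 × 4.09% = 4.99%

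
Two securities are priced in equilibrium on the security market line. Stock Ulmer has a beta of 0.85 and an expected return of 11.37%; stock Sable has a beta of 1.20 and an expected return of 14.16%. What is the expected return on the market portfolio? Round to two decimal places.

12.57%

Both satisfy E(R) = R_f + β·MRP, so the slope of the SML is
MRP = (14.16% − 11.37%) / (1.20 − 0.85) = 2.79% / 0.35 = 7.9714%
R_f = E(R_Ulmer) − β_Ulmer·MRP = 11.37% − 0.85 × 7.9714% = 4.5943%
E(R_m) = R_f + MRP = 4.5943% + 7.9714% = 12.57%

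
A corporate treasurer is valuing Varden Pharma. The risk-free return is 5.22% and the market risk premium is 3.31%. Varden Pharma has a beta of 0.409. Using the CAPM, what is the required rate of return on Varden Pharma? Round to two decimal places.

6.57%

E(R) = R_f + β × MRP = 5.22% + 0.409 × 3.31% = 6.57%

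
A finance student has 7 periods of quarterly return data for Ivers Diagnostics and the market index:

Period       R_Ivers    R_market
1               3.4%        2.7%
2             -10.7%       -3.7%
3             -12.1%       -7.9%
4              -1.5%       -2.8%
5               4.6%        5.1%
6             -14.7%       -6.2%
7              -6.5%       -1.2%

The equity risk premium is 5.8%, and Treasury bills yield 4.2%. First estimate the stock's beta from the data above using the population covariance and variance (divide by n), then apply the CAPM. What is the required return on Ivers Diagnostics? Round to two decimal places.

13.00%

Mean R_i = (3.4 − 10.7 − 12.1 − 1.5 + 4.6 − 14.7 − 6.5) / 7 = -5.3571%
Mean R_m = (2.7 − 3.7 − 7.9 − 2.8 + 5.1 − 6.2 − 1.2) / 7 = -2.0000%
Σ(R_i − R̄_i)(R_m − R̄_m) = 195.9600  ⇒  Cov = 195.9600 / 7 = 27.9943
Σ(R_m − R̄_m)² = 129.1200  ⇒  Var(R_m) = 129.1200 / 7 = 18.4457
β = Cov / Var(R_m) = 27.9943 / 18.4457 = 1.5177
E(R) = R_f + β × MRP = 4.2% + 1.5177 × 5.8% = 13.00%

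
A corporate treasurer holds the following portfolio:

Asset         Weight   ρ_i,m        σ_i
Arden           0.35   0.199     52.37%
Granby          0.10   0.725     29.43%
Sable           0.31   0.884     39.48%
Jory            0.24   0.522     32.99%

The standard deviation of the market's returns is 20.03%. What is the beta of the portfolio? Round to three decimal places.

β_Arden = 0.199 × 52.37% / 20.03% = 0.5203
β_Granby = 0.725 × 29.43% / 20.03% = 1.0652
β_Sable = 0.884 × 39.48% / 20.03% = 1.7424
β_Jory = 0.522 × 32.99% / 20.03% = 0.8597
β_P = Σ w_i β_i = 0.35×0.5203 + 0.10×1.0652 + 0.31×1.7424 + 0.24×0.8597 = 1.0351

1.035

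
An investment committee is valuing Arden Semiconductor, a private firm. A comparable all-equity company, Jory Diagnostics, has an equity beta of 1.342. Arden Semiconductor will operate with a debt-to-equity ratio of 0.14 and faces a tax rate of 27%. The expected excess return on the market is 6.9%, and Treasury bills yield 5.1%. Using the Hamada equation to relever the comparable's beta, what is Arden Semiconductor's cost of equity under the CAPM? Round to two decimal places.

β_L = β_U × [1 + (1 − t)(D/E)] = 1.342 × [1 + (1 − 0.27) × 0.14]
    = 1.342 × [1 + 0.73 × 0.14] = 1.342 × 1.1022 = 1.4792
E(R) = R_f + β_L × MRP = 5.1% + 1.4792 × 6.9% = 15.31%

15.31%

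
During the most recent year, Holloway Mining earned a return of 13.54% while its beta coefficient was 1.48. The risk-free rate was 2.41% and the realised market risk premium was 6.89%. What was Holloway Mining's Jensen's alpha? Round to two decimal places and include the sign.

CAPM benchmark = R_f + β(R_m − R_f) = 2.41% + 1.48 × 6.89% = 12.6072%
α = actual − benchmark = 13.54% − 12.6072% = +0.93%

+0.93%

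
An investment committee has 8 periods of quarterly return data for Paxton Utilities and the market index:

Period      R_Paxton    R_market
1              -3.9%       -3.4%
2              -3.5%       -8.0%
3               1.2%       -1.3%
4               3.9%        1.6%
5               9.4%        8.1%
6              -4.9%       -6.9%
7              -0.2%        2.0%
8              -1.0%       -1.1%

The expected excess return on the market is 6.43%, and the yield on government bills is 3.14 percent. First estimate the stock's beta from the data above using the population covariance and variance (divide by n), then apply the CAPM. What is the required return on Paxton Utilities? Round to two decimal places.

8.53%

Mean R_i = (-3.9 − 3.5 + 1.2 + 3.9 + 9.4 − 4.9 − 0.2 − 1.0) / 8 = 0.1250%
Mean R_m = (-3.4 − 8.0 − 1.3 + 1.6 + 8.1 − 6.9 + 2.0 − 1.1) / 8 = -1.1250%
Σ(R_i − R̄_i)(R_m − R̄_m) = 157.7150  ⇒  Cov = 157.7150 / 8 = 19.7144
Σ(R_m − R̄_m)² = 188.1150  ⇒  Var(R_m) = 188.1150 / 8 = 23.5144
β = Cov / Var(R_m) = 19.7144 / 23.5144 = 0.8384
E(R) = R_f + β × MRP = 3.14% + 0.8384 × 6.43% = 8.53%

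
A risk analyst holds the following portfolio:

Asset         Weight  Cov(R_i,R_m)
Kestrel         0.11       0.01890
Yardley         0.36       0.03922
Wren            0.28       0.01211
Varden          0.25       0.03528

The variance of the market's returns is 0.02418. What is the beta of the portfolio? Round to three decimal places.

1.175

β_Kestrel = 0.01890 / 0.02418 = 0.7816
β_Yardley = 0.03922 / 0.02418 = 1.6220
β_Wren = 0.01211 / 0.02418 = 0.5008
β_Varden = 0.03528 / 0.02418 = 1.4591
β_P = Σ w_i β_i = 0.11×0.7816 + 0.36×1.6220 + 0.28×0.5008 + 0.25×1.4591 = 1.1749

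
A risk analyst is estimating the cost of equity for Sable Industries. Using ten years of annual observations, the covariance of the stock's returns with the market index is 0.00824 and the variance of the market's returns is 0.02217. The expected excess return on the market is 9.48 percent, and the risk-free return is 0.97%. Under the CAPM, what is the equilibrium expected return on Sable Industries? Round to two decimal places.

4.49%

β = Cov(R_i, R_m) / Var(R_m) = 0.00824 / 0.02217 = 0.3717
E(R) = R_f + β × MRP = 0.97% + 0.3717 × 9.48% = 4.49%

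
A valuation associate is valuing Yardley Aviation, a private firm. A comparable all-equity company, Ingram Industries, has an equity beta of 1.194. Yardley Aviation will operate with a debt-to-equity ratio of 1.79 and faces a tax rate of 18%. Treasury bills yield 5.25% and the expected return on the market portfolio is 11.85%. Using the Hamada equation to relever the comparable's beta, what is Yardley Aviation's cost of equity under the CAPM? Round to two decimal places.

24.70%

β_L = β_U × [1 + (1 − t)(D/E)] = 1.194 × [1 + (1 − 0.18) × 1.79]
    = 1.194 × [1 + 0.82 × 1.79] = 1.194 × 2.4678 = 2.9466
MRP = 11.85% − 5.25% = 6.60%
E(R) = R_f + β_L × MRP = 5.25% + 2.9466 × 6.60% = 24.70%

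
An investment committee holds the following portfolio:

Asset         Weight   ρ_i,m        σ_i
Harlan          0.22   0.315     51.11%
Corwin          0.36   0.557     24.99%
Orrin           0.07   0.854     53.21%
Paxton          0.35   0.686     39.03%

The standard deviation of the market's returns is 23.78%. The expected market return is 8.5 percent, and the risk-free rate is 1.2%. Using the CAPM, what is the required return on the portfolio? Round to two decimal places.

7.68%

β_Harlan = 0.315 × 51.11% / 23.78% = 0.6770
β_Corwin = 0.557 × 24.99% / 23.78% = 0.5853
β_Orrin = 0.854 × 53.21% / 23.78% = 1.9109
β_Paxton = 0.686 × 39.03% / 23.78% = 1.1259
β_P = Σ w_i β_i = 0.22×0.6770 + 0.36×0.5853 + 0.07×1.9109 + 0.35×1.1259 = 0.8875
MRP = 8.5% − 1.2% = 7.30%
E(R_P) = R_f + β_P × MRP = 1.2% + 0.8875 × 7.3% = 7.68%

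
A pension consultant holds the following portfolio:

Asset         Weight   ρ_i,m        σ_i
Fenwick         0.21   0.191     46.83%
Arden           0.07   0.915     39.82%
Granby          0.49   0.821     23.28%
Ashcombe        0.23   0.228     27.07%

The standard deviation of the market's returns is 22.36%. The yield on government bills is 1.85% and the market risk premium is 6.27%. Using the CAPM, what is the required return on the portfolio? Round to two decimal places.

β_Fenwick = 0.191 × 46.83% / 22.36% = 0.4000
β_Arden = 0.915 × 39.82% / 22.36% = 1.6295
β_Granby = 0.821 × 23.28% / 22.36% = 0.8548
β_Ashcombe = 0.228 × 27.07% / 22.36% = 0.2760
β_P = Σ w_i β_i = 0.21×0.4000 + 0.07×1.6295 + 0.49×0.8548 + 0.23×0.2760 = 0.6804
E(R_P) = R_f + β_P × MRP = 1.85% + 0.6804 × 6.27% = 6.12%

6.12%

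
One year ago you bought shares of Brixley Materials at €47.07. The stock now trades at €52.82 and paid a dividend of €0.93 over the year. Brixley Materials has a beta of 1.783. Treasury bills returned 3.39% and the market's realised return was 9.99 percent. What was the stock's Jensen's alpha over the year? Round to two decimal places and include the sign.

-0.97%

Realised HPR = (P1 + D1 − P0) / P0 = (52.82 + 0.93 − 47.07) / 47.07 = 6.68 / 47.07 = 14.1916%
MRP = 9.99% − 3.39% = 6.60%
CAPM required = R_f + β·MRP = 3.39% + 1.783 × 6.60% = 15.15780%
α = realised − required = 14.1916% − 15.15780% = -0.97%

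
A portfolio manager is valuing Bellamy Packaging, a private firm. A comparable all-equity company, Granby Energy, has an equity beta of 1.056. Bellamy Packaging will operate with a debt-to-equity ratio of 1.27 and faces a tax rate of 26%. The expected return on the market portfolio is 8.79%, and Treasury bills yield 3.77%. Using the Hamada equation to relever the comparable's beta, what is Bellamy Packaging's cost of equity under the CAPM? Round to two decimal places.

14.05%

β_L = β_U × [1 + (1 − t)(D/E)] = 1.056 × [1 + (1 − 0.26) × 1.27]
    = 1.056 × [1 + 0.74 × 1.27] = 1.056 × 1.9398 = 2.0484
MRP = 8.79% − 3.77% = 5.02%
E(R) = R_f + β_L × MRP = 3.77% + 2.0484 × 5.02% = 14.05%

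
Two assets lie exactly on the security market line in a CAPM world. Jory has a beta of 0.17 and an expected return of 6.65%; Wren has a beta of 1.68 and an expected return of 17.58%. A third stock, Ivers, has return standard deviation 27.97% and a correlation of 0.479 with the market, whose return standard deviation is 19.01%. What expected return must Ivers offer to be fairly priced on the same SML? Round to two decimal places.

10.52%

MRP = (17.58% − 6.65%) / (1.68 − 0.17) = 7.2384%
R_f = 6.65% − 0.17 × 7.2384% = 5.4195%
β_Ivers = ρ·σ_i/σ_m = 0.479 × 27.97 / 19.01 = 0.7048
E(R_Ivers) = R_f + β × MRP = 5.4195% + 0.7048 × 7.2384% = 10.52%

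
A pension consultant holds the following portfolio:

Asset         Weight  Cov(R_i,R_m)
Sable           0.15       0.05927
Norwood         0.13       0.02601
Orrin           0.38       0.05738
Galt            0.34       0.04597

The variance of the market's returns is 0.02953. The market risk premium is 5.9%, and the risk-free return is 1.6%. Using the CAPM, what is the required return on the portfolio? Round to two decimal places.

β_Sable = 0.05927 / 0.02953 = 2.0071
β_Norwood = 0.02601 / 0.02953 = 0.8808
β_Orrin = 0.05738 / 0.02953 = 1.9431
β_Galt = 0.04597 / 0.02953 = 1.5567
β_P = Σ w_i β_i = 0.15×2.0071 + 0.13×0.8808 + 0.38×1.9431 + 0.34×1.5567 = 1.6832
E(R_P) = R_f + β_P × MRP = 1.6% + 1.6832 × 5.9% = 11.53%

11.53%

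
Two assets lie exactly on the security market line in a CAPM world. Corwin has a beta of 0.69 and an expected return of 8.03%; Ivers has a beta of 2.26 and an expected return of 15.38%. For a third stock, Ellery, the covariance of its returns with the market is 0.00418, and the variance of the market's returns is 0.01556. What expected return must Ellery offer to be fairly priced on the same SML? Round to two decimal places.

MRP = (15.38% − 8.03%) / (2.26 − 0.69) = 4.6815%
R_f = 8.03% − 0.69 × 4.6815% = 4.7998%
β_Ellery = Cov / Var(R_m) = 0.00418 / 0.01556 = 0.2686
E(R_Ellery) = R_f + β × MRP = 4.7998% + 0.2686 × 4.6815% = 6.06%

6.06%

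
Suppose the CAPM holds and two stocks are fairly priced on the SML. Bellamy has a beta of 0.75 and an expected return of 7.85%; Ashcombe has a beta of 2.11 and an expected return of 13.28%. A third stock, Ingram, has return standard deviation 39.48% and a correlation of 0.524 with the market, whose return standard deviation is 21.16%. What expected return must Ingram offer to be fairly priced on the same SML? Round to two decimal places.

MRP = (13.28% − 7.85%) / (2.11 − 0.75) = 3.9926%
R_f = 7.85% − 0.75 × 3.9926% = 4.8556%
β_Ingram = ρ·σ_i/σ_m = 0.524 × 39.48 / 21.16 = 0.9777
E(R_Ingram) = R_f + β × MRP = 4.8556% + 0.9777 × 3.9926% = 8.76%

8.76%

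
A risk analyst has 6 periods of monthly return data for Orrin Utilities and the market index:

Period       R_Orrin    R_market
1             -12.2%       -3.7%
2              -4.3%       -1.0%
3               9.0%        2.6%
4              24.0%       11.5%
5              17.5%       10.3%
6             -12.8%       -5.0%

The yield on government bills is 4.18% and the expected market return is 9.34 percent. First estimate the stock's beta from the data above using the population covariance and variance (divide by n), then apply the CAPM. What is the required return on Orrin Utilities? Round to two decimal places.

Mean R_i = (-12.2 − 4.3 + 9.0 + 24.0 + 17.5 − 12.8) / 6 = 3.5333%
Mean R_m = (-3.7 − 1.0 + 2.6 + 11.5 + 10.3 − 5.0) / 6 = 2.4500%
Σ(R_i − R̄_i)(R_m − R̄_m) = 541.1500  ⇒  Cov = 541.1500 / 6 = 90.1917
Σ(R_m − R̄_m)² = 248.7750  ⇒  Var(R_m) = 248.7750 / 6 = 41.4625
β = Cov / Var(R_m) = 90.1917 / 41.4625 = 2.1753
MRP = 9.34% − 4.18% = 5.16%
E(R) = R_f + β × MRP = 4.18% + 2.1753 × 5.16% = 15.40%

15.40%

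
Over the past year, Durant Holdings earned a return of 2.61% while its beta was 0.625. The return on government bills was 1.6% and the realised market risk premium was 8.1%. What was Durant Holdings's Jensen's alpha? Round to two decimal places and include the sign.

-4.05%

CAPM benchmark = R_f + β(R_m − R_f) = 1.6% + 0.625 × 8.1% = 6.6625%
α = actual − benchmark = 2.61% − 6.6625% = -4.05%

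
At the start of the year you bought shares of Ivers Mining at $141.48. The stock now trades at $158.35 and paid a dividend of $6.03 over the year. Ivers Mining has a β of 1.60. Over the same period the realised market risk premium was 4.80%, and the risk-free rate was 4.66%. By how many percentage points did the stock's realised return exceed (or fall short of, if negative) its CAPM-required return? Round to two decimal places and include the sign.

+3.85%

Realised HPR = (P1 + D1 − P0) / P0 = (158.35 + 6.03 − 141.48) / 141.48 = 22.90 / 141.48 = 16.1860%
CAPM required = R_f + β·MRP = 4.66% + 1.60 × 4.80% = 12.3400%
α = realised − required = 16.1860% − 12.3400% = +3.85%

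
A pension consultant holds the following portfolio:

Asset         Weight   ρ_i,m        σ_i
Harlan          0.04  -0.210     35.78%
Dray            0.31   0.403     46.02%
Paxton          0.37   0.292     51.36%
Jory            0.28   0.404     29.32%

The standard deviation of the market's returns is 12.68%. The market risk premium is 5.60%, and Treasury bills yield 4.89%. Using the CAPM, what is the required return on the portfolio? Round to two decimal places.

11.21%

β_Harlan = -0.210 × 35.78% / 12.68% = -0.5926
β_Dray = 0.403 × 46.02% / 12.68% = 1.4626
β_Paxton = 0.292 × 51.36% / 12.68% = 1.1827
β_Jory = 0.404 × 29.32% / 12.68% = 0.9342
β_P = Σ w_i β_i = 0.04×-0.5926 + 0.31×1.4626 + 0.37×1.1827 + 0.28×0.9342 = 1.1289
E(R_P) = R_f + β_P × MRP = 4.89% + 1.1289 × 5.60% = 11.21%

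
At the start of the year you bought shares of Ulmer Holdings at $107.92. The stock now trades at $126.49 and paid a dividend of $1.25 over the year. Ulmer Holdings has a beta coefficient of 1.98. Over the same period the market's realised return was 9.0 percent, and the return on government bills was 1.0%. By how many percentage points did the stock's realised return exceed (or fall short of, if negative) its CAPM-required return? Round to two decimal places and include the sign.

+1.53%

Realised HPR = (P1 + D1 − P0) / P0 = (126.49 + 1.25 − 107.92) / 107.92 = 19.82 / 107.92 = 18.3655%
MRP = 9.0% − 1.0% = 8.00%
CAPM required = R_f + β·MRP = 1.0% + 1.98 × 8.0% = 16.8400%
α = realised − required = 18.3655% − 16.8400% = +1.53%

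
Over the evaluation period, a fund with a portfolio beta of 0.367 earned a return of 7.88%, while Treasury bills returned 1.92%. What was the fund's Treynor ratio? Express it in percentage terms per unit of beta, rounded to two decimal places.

16.24%

Treynor = (R_P − R_f) / β_P = (7.88% − 1.92%) / 0.3670 = 5.96% / 0.3670 = 16.24%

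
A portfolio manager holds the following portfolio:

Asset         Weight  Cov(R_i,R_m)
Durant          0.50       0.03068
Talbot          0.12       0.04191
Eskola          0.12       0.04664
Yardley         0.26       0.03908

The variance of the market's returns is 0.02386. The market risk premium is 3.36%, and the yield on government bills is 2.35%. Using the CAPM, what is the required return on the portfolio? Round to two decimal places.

β_Durant = 0.03068 / 0.02386 = 1.2858
β_Talbot = 0.04191 / 0.02386 = 1.7565
β_Eskola = 0.04664 / 0.02386 = 1.9547
β_Yardley = 0.03908 / 0.02386 = 1.6379
β_P = Σ w_i β_i = 0.50×1.2858 + 0.12×1.7565 + 0.12×1.9547 + 0.26×1.6379 = 1.5141
E(R_P) = R_f + β_P × MRP = 2.35% + 1.5141 × 3.36% = 7.44%

7.44%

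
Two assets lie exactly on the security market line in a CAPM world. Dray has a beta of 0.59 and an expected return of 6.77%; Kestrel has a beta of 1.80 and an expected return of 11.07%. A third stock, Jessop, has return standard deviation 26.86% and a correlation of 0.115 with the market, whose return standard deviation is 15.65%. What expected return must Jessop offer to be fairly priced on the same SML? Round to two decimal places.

MRP = (11.07% − 6.77%) / (1.80 − 0.59) = 3.5537%
R_f = 6.77% − 0.59 × 3.5537% = 4.6733%
β_Jessop = ρ·σ_i/σ_m = 0.115 × 26.86 / 15.65 = 0.1974
E(R_Jessop) = R_f + β × MRP = 4.6733% + 0.1974 × 3.5537% = 5.37%

5.37%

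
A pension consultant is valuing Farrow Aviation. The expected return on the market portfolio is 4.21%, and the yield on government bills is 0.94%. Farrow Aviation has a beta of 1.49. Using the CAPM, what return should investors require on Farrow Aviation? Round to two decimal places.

5.81%

Market risk premium = E(R_m) − R_f = 4.21% − 0.94% = 3.27%
E(R) = R_f + β × MRP = 0.94% + 1.49 × 3.27% = 5.81%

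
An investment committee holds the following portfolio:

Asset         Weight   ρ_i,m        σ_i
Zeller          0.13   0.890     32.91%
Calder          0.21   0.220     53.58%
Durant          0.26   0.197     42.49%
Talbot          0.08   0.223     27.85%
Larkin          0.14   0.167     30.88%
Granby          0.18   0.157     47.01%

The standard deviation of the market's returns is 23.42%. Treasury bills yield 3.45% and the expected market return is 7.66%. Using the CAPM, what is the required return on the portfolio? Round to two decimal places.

5.43%

β_Zeller = 0.890 × 32.91% / 23.42% = 1.2506
β_Calder = 0.220 × 53.58% / 23.42% = 0.5033
β_Durant = 0.197 × 42.49% / 23.42% = 0.3574
β_Talbot = 0.223 × 27.85% / 23.42% = 0.2652
β_Larkin = 0.167 × 30.88% / 23.42% = 0.2202
β_Granby = 0.157 × 47.01% / 23.42% = 0.3151
β_P = Σ w_i β_i = 0.13×1.2506 + 0.21×0.5033 + 0.26×0.3574 + 0.08×0.2652 + 0.14×0.2202 + 0.18×0.3151 = 0.4700
MRP = 7.66% − 3.45% = 4.21%
E(R_P) = R_f + β_P × MRP = 3.45% + 0.4700 × 4.21% = 5.43%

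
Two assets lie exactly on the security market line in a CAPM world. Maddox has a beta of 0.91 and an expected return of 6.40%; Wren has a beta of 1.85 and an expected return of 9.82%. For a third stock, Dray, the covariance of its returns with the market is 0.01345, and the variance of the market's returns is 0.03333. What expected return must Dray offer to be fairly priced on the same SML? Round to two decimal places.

MRP = (9.82% − 6.40%) / (1.85 − 0.91) = 3.6383%
R_f = 6.40% − 0.91 × 3.6383% = 3.0891%
β_Dray = Cov / Var(R_m) = 0.01345 / 0.03333 = 0.4035
E(R_Dray) = R_f + β × MRP = 3.0891% + 0.4035 × 3.6383% = 4.56%

4.56%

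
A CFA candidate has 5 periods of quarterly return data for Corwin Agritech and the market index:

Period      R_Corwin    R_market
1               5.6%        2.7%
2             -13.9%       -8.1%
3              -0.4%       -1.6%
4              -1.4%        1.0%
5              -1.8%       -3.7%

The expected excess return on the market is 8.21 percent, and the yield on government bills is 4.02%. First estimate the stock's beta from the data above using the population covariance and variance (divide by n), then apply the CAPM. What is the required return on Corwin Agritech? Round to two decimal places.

Mean R_i = (5.6 − 13.9 − 0.4 − 1.4 − 1.8) / 5 = -2.3800%
Mean R_m = (2.7 − 8.1 − 1.6 + 1.0 − 3.7) / 5 = -1.9400%
Σ(R_i − R̄_i)(R_m − R̄_m) = 110.5240  ⇒  Cov = 110.5240 / 5 = 22.1048
Σ(R_m − R̄_m)² = 71.3320  ⇒  Var(R_m) = 71.3320 / 5 = 14.2664
β = Cov / Var(R_m) = 22.1048 / 14.2664 = 1.5494
E(R) = R_f + β × MRP = 4.02% + 1.5494 × 8.21% = 16.74%

16.74%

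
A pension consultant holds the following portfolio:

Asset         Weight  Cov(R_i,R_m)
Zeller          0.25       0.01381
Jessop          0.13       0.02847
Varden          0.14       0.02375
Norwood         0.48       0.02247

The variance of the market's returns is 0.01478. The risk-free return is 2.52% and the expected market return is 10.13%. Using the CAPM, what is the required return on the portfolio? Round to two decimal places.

13.47%

β_Zeller = 0.01381 / 0.01478 = 0.9344
β_Jessop = 0.02847 / 0.01478 = 1.9263
β_Varden = 0.02375 / 0.01478 = 1.6069
β_Norwood = 0.02247 / 0.01478 = 1.5203
β_P = Σ w_i β_i = 0.25×0.9344 + 0.13×1.9263 + 0.14×1.6069 + 0.48×1.5203 = 1.4387
MRP = 10.13% − 2.52% = 7.61%
E(R_P) = R_f + β_P × MRP = 2.52% + 1.4387 × 7.61% = 13.47%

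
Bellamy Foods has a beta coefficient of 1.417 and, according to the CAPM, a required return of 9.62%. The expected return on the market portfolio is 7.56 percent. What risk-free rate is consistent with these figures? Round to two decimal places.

E(R) = R_f + β(E(R_m) − R_f) = R_f(1 − β) + β·E(R_m)
9.62% = R_f × (1 − 1.417) + 1.417 × 7.56%
9.62% = R_f × -0.417 + 10.71252%
R_f = (9.62% − 10.71252%) / -0.417 = 2.62%

2.62%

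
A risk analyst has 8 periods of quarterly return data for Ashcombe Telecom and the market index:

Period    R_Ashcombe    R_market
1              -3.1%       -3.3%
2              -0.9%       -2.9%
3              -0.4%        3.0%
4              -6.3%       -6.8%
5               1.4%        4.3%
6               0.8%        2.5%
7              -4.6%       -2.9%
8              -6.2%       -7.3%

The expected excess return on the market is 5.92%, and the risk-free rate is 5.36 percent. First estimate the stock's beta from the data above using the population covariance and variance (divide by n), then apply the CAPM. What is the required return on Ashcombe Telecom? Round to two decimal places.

Mean R_i = (-3.1 − 0.9 − 0.4 − 6.3 + 1.4 + 0.8 − 4.6 − 6.2) / 8 = -2.4125%
Mean R_m = (-3.3 − 2.9 + 3.0 − 6.8 + 4.3 + 2.5 − 2.9 − 7.3) / 8 = -1.6750%
Σ(R_i − R̄_i)(R_m − R̄_m) = 88.7725  ⇒  Cov = 88.7725 / 8 = 11.0966
Σ(R_m − R̄_m)² = 138.5350  ⇒  Var(R_m) = 138.5350 / 8 = 17.3169
β = Cov / Var(R_m) = 11.0966 / 17.3169 = 0.6408
E(R) = R_f + β × MRP = 5.36% + 0.6408 × 5.92% = 9.15%

9.15%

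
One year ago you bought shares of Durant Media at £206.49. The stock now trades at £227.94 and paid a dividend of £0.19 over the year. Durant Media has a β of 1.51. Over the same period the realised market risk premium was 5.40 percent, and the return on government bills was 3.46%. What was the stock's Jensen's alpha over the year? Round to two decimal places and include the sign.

Realised HPR = (P1 + D1 − P0) / P0 = (227.94 + 0.19 − 206.49) / 206.49 = 21.64 / 206.49 = 10.4799%
CAPM required = R_f + β·MRP = 3.46% + 1.51 × 5.40% = 11.6140%
α = realised − required = 10.4799% − 11.6140% = -1.13%

-1.13%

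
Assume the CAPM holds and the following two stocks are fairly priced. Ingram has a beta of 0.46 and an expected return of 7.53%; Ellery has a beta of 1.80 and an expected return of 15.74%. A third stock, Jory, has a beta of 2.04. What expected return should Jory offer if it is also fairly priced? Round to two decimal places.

17.21%

MRP (SML slope) = (15.74% − 7.53%) / (1.80 − 0.46) = 8.21% / 1.34 = 6.1269%
R_f (intercept) = 7.53% − 0.46 × 6.1269% = 4.7116%
E(R_Jory) = R_f + β × MRP = 4.7116% + 2.04 × 6.1269% = 17.21%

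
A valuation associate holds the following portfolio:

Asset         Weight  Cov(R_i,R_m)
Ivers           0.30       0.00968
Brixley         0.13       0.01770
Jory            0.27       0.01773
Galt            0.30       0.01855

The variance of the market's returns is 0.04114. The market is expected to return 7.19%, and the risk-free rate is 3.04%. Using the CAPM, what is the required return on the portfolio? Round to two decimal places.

4.61%

β_Ivers = 0.00968 / 0.04114 = 0.2353
β_Brixley = 0.01770 / 0.04114 = 0.4302
β_Jory = 0.01773 / 0.04114 = 0.4310
β_Galt = 0.01855 / 0.04114 = 0.4509
β_P = Σ w_i β_i = 0.30×0.2353 + 0.13×0.4302 + 0.27×0.4310 + 0.30×0.4509 = 0.3782
MRP = 7.19% − 3.04% = 4.15%
E(R_P) = R_f + β_P × MRP = 3.04% + 0.3782 × 4.15% = 4.61%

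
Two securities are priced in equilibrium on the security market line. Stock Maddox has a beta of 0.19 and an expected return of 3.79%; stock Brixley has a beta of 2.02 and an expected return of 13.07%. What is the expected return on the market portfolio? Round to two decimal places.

7.90%

Both satisfy E(R) = R_f + β·MRP, so the slope of the SML is
MRP = (13.07% − 3.79%) / (2.02 − 0.19) = 9.28% / 1.83 = 5.0710%
R_f = E(R_Maddox) − β_Maddox·MRP = 3.79% − 0.19 × 5.0710% = 2.8265%
E(R_m) = R_f + MRP = 2.8265% + 5.0710% = 7.90%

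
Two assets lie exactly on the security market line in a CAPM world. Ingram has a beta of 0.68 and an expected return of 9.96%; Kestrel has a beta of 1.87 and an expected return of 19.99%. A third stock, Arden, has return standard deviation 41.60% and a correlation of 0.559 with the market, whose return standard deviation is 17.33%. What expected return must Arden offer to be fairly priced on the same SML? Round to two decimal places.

MRP = (19.99% − 9.96%) / (1.87 − 0.68) = 8.4286%
R_f = 9.96% − 0.68 × 8.4286% = 4.2286%
β_Arden = ρ·σ_i/σ_m = 0.559 × 41.60 / 17.33 = 1.3419
E(R_Arden) = R_f + β × MRP = 4.2286% + 1.3419 × 8.4286% = 15.54%

15.54%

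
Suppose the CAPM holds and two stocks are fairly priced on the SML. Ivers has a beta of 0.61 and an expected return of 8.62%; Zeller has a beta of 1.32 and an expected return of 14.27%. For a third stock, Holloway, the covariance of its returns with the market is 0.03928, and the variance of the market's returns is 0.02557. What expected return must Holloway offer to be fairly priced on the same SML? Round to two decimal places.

MRP = (14.27% − 8.62%) / (1.32 − 0.61) = 7.9577%
R_f = 8.62% − 0.61 × 7.9577% = 3.7658%
β_Holloway = Cov / Var(R_m) = 0.03928 / 0.02557 = 1.5362
E(R_Holloway) = R_f + β × MRP = 3.7658% + 1.5362 × 7.9577% = 15.99%

15.99%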